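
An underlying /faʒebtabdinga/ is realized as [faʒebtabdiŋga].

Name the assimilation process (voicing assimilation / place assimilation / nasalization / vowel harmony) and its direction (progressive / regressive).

place assimilation, regressive

/n/→[ŋ].
Each target copies a feature from the following segment, so the direction is regressive.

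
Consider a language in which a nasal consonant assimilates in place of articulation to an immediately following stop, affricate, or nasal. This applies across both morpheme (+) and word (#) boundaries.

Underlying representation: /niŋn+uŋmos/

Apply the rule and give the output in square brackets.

[ninn+ummos]

/ŋ/ before /n/ (alveolar) → [n]
/ŋ/ before /m/ (labial) → [m]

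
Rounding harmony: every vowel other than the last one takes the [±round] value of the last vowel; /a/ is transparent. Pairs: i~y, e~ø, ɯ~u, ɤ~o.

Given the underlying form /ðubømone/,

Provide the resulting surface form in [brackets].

[ðɯbemɤne]

/u/ harmonizes with /e/ ([-round]) → [ɯ]
/ø/ harmonizes with /e/ ([-round]) → [e]
/o/ harmonizes with /e/ ([-round]) → [ɤ]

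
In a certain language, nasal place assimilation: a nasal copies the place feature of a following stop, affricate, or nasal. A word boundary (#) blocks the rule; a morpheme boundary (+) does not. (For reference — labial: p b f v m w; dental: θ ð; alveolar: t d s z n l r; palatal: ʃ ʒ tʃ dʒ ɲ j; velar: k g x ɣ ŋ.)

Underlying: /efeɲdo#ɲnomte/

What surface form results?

[efendo#nnonte]

/ɲ/ before /d/ (alveolar) → [n]
/ɲ/ before /n/ (alveolar) → [n]
/m/ before /t/ (alveolar) → [n]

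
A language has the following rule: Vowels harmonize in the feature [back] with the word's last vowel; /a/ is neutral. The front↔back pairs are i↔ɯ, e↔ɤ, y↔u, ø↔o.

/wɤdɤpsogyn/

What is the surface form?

[wedepsøgyn]

/ɤ/ harmonizes with /y/ ([-back]) → [e]
/ɤ/ harmonizes with /y/ ([-back]) → [e]
/o/ harmonizes with /y/ ([-back]) → [ø]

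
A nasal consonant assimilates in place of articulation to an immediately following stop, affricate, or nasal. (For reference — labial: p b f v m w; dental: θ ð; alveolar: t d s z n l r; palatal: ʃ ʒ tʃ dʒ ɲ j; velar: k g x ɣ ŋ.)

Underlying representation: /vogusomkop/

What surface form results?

/m/ before /k/ (velar) → [ŋ]

[vogusoŋkop]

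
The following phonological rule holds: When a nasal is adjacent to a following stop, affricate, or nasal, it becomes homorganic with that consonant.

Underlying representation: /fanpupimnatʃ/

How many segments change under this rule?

/n/ before /p/ (labial) → [m]
/m/ before /n/ (alveolar) → [n]
2 segments change.

2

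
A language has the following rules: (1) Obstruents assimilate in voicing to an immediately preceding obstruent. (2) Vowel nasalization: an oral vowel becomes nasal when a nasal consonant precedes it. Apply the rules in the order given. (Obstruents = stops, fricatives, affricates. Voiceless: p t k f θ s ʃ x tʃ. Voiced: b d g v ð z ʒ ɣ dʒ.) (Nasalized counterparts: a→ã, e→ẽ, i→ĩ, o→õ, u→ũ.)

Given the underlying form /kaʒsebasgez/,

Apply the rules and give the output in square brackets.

[kaʒzebaskez]

Rule 1: /s/ after /ʒ/ (voiced) → [z]
Rule 1: /g/ after /s/ (voiceless) → [k]
After rule 1: kaʒzebaskez
Rule 2: no segment meets the rule's conditions; no change.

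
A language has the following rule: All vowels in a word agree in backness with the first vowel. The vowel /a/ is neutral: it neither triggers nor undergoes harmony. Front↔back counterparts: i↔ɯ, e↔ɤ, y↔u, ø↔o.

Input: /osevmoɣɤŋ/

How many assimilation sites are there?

1

/e/ harmonizes with /o/ ([+back]) → [ɤ]
1 segment changes.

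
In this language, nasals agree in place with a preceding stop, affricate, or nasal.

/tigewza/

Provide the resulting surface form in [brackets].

[tigewza]

no segment meets the rule's conditions; no change.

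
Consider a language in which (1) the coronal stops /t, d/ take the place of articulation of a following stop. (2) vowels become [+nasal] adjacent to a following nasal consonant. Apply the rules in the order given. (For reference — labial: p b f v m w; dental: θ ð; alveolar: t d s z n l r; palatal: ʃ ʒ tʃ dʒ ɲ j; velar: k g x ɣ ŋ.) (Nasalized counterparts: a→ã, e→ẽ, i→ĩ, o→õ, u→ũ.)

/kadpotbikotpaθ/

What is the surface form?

Rule 1: /d/ before /p/ (labial) → [b]
Rule 1: /t/ before /b/ (labial) → [p]
Rule 1: /t/ before /p/ (labial) → [p]
After rule 1: kabpopbikoppaθ
Rule 2: no segment meets the rule's conditions; no change.

[kabpopbikoppaθ]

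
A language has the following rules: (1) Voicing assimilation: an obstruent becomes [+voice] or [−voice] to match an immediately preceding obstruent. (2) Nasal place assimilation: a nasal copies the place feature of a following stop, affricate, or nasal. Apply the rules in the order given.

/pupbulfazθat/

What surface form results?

[puppulfazðat]

Rule 1: /b/ after /p/ (voiceless) → [p]
Rule 1: /θ/ after /z/ (voiced) → [ð]
After rule 1: puppulfazðat
Rule 2: no segment meets the rule's conditions; no change.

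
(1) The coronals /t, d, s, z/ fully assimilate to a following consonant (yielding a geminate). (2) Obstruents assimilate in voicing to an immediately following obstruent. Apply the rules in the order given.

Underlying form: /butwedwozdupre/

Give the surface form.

Rule 1: /t/ before /w/ → [w] (total assimilation)
Rule 1: /d/ before /w/ → [w] (total assimilation)
Rule 1: /z/ before /d/ → [d] (total assimilation)
After rule 1: buwwewwoddupre
Rule 2: no segment meets the rule's conditions; no change.

[buwwewwoddupre]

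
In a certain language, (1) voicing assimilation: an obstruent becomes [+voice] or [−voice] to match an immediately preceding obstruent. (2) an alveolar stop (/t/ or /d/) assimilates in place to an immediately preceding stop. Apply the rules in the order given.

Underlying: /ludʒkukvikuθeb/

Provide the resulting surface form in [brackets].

[ludʒgukfikuθeb]

Rule 1: /k/ after /dʒ/ (voiced) → [g]
Rule 1: /v/ after /k/ (voiceless) → [f]
After rule 1: ludʒgukfikuθeb
Rule 2: no segment meets the rule's conditions; no change.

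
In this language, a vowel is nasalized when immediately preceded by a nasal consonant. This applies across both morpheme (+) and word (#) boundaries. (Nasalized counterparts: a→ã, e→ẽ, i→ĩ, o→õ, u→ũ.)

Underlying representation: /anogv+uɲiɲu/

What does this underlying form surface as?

/o/ after nasal /n/ → [õ]
/i/ after nasal /ɲ/ → [ĩ]
/u/ after nasal /ɲ/ → [ũ]

[anõgv+uɲĩɲũ]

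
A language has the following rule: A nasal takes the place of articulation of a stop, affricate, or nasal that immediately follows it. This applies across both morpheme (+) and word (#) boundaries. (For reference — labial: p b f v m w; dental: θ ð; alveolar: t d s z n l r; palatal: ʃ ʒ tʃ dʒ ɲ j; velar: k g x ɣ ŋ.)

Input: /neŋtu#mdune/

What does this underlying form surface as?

[nentu#ndune]

/ŋ/ before /t/ (alveolar) → [n]
/m/ before /d/ (alveolar) → [n]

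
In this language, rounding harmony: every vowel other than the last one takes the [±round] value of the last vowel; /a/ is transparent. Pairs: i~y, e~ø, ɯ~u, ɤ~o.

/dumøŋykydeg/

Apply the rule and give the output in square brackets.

/u/ harmonizes with /e/ ([-round]) → [ɯ]
/ø/ harmonizes with /e/ ([-round]) → [e]
/y/ harmonizes with /e/ ([-round]) → [i]
/y/ harmonizes with /e/ ([-round]) → [i]

[dɯmeŋikideg]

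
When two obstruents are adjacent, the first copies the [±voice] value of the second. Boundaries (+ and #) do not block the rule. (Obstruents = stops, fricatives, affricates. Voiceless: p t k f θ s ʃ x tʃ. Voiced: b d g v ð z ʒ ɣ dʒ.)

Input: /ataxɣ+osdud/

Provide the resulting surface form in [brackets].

[ataɣɣ+ozdud]

/x/ before /ɣ/ (voiced) → [ɣ]
/s/ before /d/ (voiced) → [z]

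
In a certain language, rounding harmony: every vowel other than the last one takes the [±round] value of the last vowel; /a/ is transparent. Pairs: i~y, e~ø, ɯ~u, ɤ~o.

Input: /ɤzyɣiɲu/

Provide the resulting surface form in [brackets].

[ozyɣyɲu]

/ɤ/ harmonizes with /u/ ([+round]) → [o]
/i/ harmonizes with /u/ ([+round]) → [y]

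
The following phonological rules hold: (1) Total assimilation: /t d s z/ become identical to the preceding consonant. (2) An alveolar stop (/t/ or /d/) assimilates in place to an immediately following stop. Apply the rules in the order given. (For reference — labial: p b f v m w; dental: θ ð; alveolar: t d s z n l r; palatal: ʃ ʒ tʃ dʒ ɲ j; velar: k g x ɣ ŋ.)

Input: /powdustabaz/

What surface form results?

[powwussabaz]

Rule 1: /d/ after /w/ → [w] (total assimilation)
Rule 1: /t/ after /s/ → [s] (total assimilation)
After rule 1: powwussabaz
Rule 2: no segment meets the rule's conditions; no change.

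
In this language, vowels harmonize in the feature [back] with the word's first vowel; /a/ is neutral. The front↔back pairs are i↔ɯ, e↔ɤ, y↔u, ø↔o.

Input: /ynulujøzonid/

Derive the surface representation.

[ynylyjøzønid]

/u/ harmonizes with /y/ ([-back]) → [y]
/u/ harmonizes with /y/ ([-back]) → [y]
/o/ harmonizes with /y/ ([-back]) → [ø]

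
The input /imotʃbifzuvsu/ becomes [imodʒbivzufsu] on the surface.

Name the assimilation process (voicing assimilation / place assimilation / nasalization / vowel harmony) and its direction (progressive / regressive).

voicing assimilation, regressive

/tʃ/→[dʒ] /f/→[v] /v/→[f].
Each target copies a feature from the following segment, so the direction is regressive.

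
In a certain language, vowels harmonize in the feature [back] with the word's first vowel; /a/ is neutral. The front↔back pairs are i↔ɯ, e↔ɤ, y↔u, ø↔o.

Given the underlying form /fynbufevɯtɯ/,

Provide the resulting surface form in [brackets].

/u/ harmonizes with /y/ ([-back]) → [y]
/ɯ/ harmonizes with /y/ ([-back]) → [i]
/ɯ/ harmonizes with /y/ ([-back]) → [i]

[fynbyfeviti]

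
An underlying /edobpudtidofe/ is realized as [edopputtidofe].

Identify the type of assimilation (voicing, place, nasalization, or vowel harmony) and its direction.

/b/→[p] /d/→[t].
Each target copies a feature from the following segment, so the direction is regressive.

voicing assimilation, regressive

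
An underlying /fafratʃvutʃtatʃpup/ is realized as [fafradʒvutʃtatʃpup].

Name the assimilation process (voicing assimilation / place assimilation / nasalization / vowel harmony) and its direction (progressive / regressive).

voicing assimilation, regressive

/tʃ/→[dʒ].
Each target copies a feature from the following segment, so the direction is regressive.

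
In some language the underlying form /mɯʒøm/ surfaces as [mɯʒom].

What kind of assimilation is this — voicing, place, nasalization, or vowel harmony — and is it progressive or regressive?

vowel harmony, progressive

/ø/→[o].
Vowels agree with the first vowel, so the harmony is progressive.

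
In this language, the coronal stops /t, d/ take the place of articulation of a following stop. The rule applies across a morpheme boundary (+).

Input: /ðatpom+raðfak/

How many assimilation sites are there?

/t/ before /p/ (labial) → [p]
1 segment changes.

1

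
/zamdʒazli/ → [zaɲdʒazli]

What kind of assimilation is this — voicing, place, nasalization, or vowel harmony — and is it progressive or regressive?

/m/→[ɲ].
Each target copies a feature from the following segment, so the direction is regressive.

place assimilation, regressive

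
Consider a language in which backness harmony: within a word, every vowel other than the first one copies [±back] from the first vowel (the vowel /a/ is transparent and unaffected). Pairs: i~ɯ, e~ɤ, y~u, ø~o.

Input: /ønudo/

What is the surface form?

/u/ harmonizes with /ø/ ([-back]) → [y]
/o/ harmonizes with /ø/ ([-back]) → [ø]

[ønydø]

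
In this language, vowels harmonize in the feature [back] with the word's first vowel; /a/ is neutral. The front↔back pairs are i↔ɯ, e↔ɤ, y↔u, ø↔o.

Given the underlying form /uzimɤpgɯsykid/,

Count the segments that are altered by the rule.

3

/i/ harmonizes with /u/ ([+back]) → [ɯ]
/y/ harmonizes with /u/ ([+back]) → [u]
/i/ harmonizes with /u/ ([+back]) → [ɯ]
3 segments change.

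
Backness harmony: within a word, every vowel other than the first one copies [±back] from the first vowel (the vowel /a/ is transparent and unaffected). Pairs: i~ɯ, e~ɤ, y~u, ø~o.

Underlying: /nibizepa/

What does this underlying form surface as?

no segment meets the rule's conditions; no change.

[nibizepa]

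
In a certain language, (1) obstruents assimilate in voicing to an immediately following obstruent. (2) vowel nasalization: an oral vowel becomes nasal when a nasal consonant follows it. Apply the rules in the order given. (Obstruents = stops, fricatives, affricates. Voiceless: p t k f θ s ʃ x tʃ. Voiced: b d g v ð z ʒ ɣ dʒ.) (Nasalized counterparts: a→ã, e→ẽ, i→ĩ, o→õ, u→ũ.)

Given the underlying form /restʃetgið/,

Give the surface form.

Rule 1: /t/ before /g/ (voiced) → [d]
After rule 1: restʃedgið
Rule 2: no segment meets the rule's conditions; no change.

[restʃedgið]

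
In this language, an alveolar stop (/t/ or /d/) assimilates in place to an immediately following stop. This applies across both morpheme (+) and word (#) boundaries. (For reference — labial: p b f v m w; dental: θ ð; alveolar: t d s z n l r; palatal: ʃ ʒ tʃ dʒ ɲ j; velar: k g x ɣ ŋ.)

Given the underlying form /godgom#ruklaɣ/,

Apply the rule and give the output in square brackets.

[goggom#ruklaɣ]

/d/ before /g/ (velar) → [g]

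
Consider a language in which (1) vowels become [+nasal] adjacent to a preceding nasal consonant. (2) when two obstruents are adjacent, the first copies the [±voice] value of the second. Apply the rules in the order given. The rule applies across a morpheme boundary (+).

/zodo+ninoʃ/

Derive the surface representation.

Rule 1: /i/ after nasal /n/ → [ĩ]
Rule 1: /o/ after nasal /n/ → [õ]
After rule 1: zodo+nĩnõʃ
Rule 2: no segment meets the rule's conditions; no change.

[zodo+nĩnõʃ]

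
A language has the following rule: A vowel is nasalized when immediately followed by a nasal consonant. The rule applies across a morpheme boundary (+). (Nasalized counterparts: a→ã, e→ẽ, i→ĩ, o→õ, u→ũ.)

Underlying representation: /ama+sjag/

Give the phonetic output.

[ãma+sjag]

/a/ before nasal /m/ → [ã]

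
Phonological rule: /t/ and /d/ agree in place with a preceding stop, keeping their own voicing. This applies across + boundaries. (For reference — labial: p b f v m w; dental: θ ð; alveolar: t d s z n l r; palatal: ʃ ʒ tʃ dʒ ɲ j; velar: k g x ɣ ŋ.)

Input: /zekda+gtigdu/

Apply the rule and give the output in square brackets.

/d/ after /k/ (velar) → [g]
/t/ after /g/ (velar) → [k]
/d/ after /g/ (velar) → [g]

[zekga+gkiggu]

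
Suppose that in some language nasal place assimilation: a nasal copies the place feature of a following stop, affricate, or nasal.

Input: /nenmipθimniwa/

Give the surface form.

[nemmipθinniwa]

/n/ before /m/ (labial) → [m]
/m/ before /n/ (alveolar) → [n]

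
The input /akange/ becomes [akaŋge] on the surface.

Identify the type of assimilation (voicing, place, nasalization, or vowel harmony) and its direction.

/n/→[ŋ].
Each target copies a feature from the following segment, so the direction is regressive.

place assimilation, regressive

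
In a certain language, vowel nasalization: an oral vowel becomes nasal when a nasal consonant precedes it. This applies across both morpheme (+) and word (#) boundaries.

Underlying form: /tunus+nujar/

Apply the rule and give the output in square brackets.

[tunũs+nũjar]

/u/ after nasal /n/ → [ũ]
/u/ after nasal /n/ → [ũ]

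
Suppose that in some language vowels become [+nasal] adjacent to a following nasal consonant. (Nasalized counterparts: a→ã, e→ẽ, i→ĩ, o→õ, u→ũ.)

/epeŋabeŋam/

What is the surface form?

/e/ before nasal /ŋ/ → [ẽ]
/e/ before nasal /ŋ/ → [ẽ]
/a/ before nasal /m/ → [ã]

[epẽŋabẽŋãm]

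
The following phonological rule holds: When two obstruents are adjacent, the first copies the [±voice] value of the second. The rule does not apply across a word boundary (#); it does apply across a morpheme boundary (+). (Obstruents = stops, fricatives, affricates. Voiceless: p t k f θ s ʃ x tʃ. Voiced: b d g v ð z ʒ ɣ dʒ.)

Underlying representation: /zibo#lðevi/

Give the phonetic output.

no segment meets the rule's conditions; no change.

[zibo#lðevi]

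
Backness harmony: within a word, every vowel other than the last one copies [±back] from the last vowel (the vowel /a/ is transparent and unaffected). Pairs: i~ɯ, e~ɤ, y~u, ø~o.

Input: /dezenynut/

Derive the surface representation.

[dɤzɤnunut]

/e/ harmonizes with /u/ ([+back]) → [ɤ]
/e/ harmonizes with /u/ ([+back]) → [ɤ]
/y/ harmonizes with /u/ ([+back]) → [u]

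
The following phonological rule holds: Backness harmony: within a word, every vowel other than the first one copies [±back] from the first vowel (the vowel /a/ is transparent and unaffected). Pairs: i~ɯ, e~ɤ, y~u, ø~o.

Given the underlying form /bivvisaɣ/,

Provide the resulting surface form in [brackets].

no segment meets the rule's conditions; no change.

[bivvisaɣ]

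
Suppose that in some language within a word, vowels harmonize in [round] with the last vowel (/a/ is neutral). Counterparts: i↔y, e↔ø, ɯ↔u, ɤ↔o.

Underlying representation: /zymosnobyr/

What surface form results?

no segment meets the rule's conditions; no change.

[zymosnobyr]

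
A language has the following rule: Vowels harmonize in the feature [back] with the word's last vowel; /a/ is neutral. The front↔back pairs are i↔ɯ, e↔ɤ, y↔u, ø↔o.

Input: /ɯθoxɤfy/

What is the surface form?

[iθøxefy]

/ɯ/ harmonizes with /y/ ([-back]) → [i]
/o/ harmonizes with /y/ ([-back]) → [ø]
/ɤ/ harmonizes with /y/ ([-back]) → [e]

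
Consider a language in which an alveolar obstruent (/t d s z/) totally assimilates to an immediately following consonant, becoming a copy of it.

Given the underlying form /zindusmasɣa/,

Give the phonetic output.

/s/ before /m/ → [m] (total assimilation)
/s/ before /ɣ/ → [ɣ] (total assimilation)

[zindummaɣɣa]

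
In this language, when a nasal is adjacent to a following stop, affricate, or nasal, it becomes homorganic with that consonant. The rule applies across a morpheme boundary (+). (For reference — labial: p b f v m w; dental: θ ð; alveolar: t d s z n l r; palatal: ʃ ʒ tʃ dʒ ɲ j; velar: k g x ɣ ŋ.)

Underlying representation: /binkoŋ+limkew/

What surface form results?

[biŋkoŋ+liŋkew]

/n/ before /k/ (velar) → [ŋ]
/m/ before /k/ (velar) → [ŋ]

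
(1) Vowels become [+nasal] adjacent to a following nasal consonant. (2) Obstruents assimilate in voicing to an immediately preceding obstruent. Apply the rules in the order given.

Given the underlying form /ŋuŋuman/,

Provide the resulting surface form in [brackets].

Rule 1: /u/ before nasal /ŋ/ → [ũ]
Rule 1: /u/ before nasal /m/ → [ũ]
Rule 1: /a/ before nasal /n/ → [ã]
After rule 1: ŋũŋũmãn
Rule 2: no segment meets the rule's conditions; no change.

[ŋũŋũmãn]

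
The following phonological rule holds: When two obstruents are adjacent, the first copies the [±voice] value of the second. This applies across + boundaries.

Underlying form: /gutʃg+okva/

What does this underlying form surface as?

/tʃ/ before /g/ (voiced) → [dʒ]
/k/ before /v/ (voiced) → [g]

[gudʒg+ogva]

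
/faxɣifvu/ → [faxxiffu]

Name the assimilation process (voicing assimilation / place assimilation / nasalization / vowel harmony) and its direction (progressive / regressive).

voicing assimilation, progressive

/ɣ/→[x] /v/→[f].
Each target copies a feature from the preceding segment, so the direction is progressive.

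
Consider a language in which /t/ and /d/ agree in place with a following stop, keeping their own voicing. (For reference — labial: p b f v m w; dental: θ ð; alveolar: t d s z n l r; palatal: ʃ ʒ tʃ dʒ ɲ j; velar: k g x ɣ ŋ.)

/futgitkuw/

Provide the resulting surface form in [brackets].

[fukgikkuw]

/t/ before /g/ (velar) → [k]
/t/ before /k/ (velar) → [k]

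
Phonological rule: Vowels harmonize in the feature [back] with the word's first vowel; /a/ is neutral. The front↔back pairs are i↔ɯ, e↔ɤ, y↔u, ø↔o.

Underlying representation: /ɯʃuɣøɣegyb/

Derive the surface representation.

[ɯʃuɣoɣɤgub]

/ø/ harmonizes with /ɯ/ ([+back]) → [o]
/e/ harmonizes with /ɯ/ ([+back]) → [ɤ]
/y/ harmonizes with /ɯ/ ([+back]) → [u]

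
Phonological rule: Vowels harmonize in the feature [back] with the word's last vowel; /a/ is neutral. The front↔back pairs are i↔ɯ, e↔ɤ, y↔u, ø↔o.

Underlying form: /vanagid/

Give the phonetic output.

[vanagid]

no segment meets the rule's conditions; no change.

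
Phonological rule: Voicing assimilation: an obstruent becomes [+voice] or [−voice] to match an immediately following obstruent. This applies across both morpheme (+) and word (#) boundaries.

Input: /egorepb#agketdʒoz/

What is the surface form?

/p/ before /b/ (voiced) → [b]
/g/ before /k/ (voiceless) → [k]
/t/ before /dʒ/ (voiced) → [d]

[egorebb#akkeddʒoz]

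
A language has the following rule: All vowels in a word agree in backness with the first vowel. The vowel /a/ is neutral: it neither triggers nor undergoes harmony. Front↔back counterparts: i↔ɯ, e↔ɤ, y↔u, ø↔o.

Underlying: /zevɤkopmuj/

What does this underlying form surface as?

[zevekøpmyj]

/ɤ/ harmonizes with /e/ ([-back]) → [e]
/o/ harmonizes with /e/ ([-back]) → [ø]
/u/ harmonizes with /e/ ([-back]) → [y]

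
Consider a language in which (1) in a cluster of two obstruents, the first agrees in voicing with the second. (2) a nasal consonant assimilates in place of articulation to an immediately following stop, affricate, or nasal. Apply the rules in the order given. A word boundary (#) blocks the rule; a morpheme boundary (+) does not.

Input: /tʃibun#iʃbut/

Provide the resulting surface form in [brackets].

Rule 1: /ʃ/ before /b/ (voiced) → [ʒ]
After rule 1: tʃibun#iʒbut
Rule 2: no segment meets the rule's conditions; no change.

[tʃibun#iʒbut]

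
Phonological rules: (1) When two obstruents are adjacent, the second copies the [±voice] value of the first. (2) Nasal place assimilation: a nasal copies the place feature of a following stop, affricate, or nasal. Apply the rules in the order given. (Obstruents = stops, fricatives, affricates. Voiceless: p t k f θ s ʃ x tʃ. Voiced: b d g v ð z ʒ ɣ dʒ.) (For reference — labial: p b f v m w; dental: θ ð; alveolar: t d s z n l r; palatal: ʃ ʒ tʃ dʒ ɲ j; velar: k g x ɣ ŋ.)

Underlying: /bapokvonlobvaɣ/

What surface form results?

Rule 1: /v/ after /k/ (voiceless) → [f]
After rule 1: bapokfonlobvaɣ
Rule 2: no segment meets the rule's conditions; no change.

[bapokfonlobvaɣ]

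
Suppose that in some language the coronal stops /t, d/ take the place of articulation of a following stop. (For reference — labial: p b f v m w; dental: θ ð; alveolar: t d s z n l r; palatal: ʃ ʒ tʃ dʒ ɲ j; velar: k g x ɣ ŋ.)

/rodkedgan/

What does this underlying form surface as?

[rogkeggan]

/d/ before /k/ (velar) → [g]
/d/ before /g/ (velar) → [g]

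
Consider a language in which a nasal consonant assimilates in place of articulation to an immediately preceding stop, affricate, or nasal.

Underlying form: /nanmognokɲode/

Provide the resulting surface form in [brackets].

/m/ after /n/ (alveolar) → [n]
/n/ after /g/ (velar) → [ŋ]
/ɲ/ after /k/ (velar) → [ŋ]

[nannogŋokŋode]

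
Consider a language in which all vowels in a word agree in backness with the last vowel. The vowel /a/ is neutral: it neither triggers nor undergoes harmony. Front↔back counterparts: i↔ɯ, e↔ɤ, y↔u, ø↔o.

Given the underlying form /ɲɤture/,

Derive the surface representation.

/ɤ/ harmonizes with /e/ ([-back]) → [e]
/u/ harmonizes with /e/ ([-back]) → [y]

[ɲetyre]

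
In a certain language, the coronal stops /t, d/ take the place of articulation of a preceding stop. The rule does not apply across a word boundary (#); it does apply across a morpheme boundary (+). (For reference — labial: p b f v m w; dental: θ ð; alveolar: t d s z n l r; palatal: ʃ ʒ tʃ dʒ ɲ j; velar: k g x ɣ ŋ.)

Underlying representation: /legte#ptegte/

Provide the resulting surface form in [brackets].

[legke#ppegke]

/t/ after /g/ (velar) → [k]
/t/ after /p/ (labial) → [p]
/t/ after /g/ (velar) → [k]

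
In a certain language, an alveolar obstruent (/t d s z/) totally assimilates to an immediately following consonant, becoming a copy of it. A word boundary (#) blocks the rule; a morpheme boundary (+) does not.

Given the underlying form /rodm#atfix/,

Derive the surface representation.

[romm#affix]

/d/ before /m/ → [m] (total assimilation)
/t/ before /f/ → [f] (total assimilation)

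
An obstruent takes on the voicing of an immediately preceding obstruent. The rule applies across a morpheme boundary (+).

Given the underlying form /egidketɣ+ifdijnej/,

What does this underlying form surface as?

/k/ after /d/ (voiced) → [g]
/ɣ/ after /t/ (voiceless) → [x]
/d/ after /f/ (voiceless) → [t]

[egidgetx+iftijnej]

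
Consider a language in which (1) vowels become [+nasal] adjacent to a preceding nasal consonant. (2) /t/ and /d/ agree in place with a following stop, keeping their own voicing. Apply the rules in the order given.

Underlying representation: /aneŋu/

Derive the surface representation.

[anẽŋũ]

Rule 1: /e/ after nasal /n/ → [ẽ]
Rule 1: /u/ after nasal /ŋ/ → [ũ]
After rule 1: anẽŋũ
Rule 2: no segment meets the rule's conditions; no change.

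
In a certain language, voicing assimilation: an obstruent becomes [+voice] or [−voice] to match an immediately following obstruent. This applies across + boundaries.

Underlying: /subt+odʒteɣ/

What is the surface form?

[supt+otʃteɣ]

/b/ before /t/ (voiceless) → [p]
/dʒ/ before /t/ (voiceless) → [tʃ]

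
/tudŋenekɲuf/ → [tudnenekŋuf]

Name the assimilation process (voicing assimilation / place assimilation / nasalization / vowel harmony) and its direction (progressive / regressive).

/ŋ/→[n] /ɲ/→[ŋ].
Each target copies a feature from the preceding segment, so the direction is progressive.

place assimilation, progressive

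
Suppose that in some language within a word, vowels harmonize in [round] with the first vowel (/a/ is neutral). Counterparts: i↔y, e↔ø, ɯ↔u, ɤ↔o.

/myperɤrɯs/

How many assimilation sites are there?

/e/ harmonizes with /y/ ([+round]) → [ø]
/ɤ/ harmonizes with /y/ ([+round]) → [o]
/ɯ/ harmonizes with /y/ ([+round]) → [u]
3 segments change.

3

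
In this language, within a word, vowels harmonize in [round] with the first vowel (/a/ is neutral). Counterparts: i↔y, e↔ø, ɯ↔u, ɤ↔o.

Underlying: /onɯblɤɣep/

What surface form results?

/ɯ/ harmonizes with /o/ ([+round]) → [u]
/ɤ/ harmonizes with /o/ ([+round]) → [o]
/e/ harmonizes with /o/ ([+round]) → [ø]

[onubloɣøp]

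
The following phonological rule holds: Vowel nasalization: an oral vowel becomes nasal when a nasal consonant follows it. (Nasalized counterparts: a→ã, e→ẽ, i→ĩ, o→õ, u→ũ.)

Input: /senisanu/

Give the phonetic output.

[sẽnisãnu]

/e/ before nasal /n/ → [ẽ]
/a/ before nasal /n/ → [ã]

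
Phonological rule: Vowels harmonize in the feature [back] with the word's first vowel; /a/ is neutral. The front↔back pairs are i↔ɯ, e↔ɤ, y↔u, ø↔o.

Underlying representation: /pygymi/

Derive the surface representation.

[pygymi]

no segment meets the rule's conditions; no change.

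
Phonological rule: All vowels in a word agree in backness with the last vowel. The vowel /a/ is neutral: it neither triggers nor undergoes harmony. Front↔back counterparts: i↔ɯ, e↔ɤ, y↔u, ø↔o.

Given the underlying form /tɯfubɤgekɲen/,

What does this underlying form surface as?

/ɯ/ harmonizes with /e/ ([-back]) → [i]
/u/ harmonizes with /e/ ([-back]) → [y]
/ɤ/ harmonizes with /e/ ([-back]) → [e]

[tifybegekɲen]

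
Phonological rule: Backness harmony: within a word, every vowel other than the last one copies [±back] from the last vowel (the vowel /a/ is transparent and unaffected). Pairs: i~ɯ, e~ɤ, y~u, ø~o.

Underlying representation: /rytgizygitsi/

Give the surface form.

[rytgizygitsi]

no segment meets the rule's conditions; no change.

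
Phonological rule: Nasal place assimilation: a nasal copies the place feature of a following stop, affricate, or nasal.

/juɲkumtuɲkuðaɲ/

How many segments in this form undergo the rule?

3

/ɲ/ before /k/ (velar) → [ŋ]
/m/ before /t/ (alveolar) → [n]
/ɲ/ before /k/ (velar) → [ŋ]
3 segments change.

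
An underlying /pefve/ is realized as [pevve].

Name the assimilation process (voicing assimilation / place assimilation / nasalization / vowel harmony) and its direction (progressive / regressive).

/f/→[v].
Each target copies a feature from the following segment, so the direction is regressive.

voicing assimilation, regressive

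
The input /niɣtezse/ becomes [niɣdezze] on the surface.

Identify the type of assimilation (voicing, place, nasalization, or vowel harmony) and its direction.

/t/→[d] /s/→[z].
Each target copies a feature from the preceding segment, so the direction is progressive.

voicing assimilation, progressive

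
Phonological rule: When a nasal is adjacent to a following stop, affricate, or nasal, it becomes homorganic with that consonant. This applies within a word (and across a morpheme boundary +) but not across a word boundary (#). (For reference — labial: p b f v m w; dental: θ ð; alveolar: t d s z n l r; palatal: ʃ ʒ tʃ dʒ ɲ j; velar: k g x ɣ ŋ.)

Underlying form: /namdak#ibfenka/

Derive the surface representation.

/m/ before /d/ (alveolar) → [n]
/n/ before /k/ (velar) → [ŋ]

[nandak#ibfeŋka]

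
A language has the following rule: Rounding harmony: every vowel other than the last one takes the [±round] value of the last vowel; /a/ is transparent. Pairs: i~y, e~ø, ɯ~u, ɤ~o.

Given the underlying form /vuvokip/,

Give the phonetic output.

/u/ harmonizes with /i/ ([-round]) → [ɯ]
/o/ harmonizes with /i/ ([-round]) → [ɤ]

[vɯvɤkip]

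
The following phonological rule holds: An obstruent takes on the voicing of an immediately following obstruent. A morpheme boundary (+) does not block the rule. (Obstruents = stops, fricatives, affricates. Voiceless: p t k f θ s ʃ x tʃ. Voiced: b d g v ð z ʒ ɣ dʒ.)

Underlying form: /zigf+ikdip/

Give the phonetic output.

[zikf+igdip]

/g/ before /f/ (voiceless) → [k]
/k/ before /d/ (voiced) → [g]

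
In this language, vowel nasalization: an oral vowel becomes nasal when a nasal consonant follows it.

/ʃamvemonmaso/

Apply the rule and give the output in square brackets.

/a/ before nasal /m/ → [ã]
/e/ before nasal /m/ → [ẽ]
/o/ before nasal /n/ → [õ]

[ʃãmvẽmõnmaso]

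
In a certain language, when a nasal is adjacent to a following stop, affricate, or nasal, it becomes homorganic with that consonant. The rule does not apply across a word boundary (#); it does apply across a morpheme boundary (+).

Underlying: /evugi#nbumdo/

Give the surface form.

/n/ before /b/ (labial) → [m]
/m/ before /d/ (alveolar) → [n]

[evugi#mbundo]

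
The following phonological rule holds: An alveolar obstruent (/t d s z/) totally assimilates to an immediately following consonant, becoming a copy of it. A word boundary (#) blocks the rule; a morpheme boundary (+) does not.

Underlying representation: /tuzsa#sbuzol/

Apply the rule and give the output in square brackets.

[tussa#bbuzol]

/z/ before /s/ → [s] (total assimilation)
/s/ before /b/ → [b] (total assimilation)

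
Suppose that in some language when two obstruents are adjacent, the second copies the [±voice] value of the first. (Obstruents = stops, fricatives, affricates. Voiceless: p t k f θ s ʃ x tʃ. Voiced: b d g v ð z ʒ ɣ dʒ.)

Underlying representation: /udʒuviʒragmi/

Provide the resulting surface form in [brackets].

[udʒuviʒragmi]

no segment meets the rule's conditions; no change.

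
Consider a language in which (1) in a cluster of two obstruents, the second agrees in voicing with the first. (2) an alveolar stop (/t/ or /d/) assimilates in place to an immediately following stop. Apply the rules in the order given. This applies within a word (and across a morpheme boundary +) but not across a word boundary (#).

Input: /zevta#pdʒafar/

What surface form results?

Rule 1: /t/ after /v/ (voiced) → [d]
Rule 1: /dʒ/ after /p/ (voiceless) → [tʃ]
After rule 1: zevda#ptʃafar
Rule 2: no segment meets the rule's conditions; no change.

[zevda#ptʃafar]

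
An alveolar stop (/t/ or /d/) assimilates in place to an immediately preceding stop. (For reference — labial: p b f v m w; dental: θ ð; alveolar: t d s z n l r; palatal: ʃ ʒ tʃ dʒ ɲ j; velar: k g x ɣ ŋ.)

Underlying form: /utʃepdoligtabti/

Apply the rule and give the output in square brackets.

[utʃepboligkabpi]

/d/ after /p/ (labial) → [b]
/t/ after /g/ (velar) → [k]
/t/ after /b/ (labial) → [p]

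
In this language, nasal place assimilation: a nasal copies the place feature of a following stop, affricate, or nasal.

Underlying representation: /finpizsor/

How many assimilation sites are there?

1

/n/ before /p/ (labial) → [m]
1 segment changes.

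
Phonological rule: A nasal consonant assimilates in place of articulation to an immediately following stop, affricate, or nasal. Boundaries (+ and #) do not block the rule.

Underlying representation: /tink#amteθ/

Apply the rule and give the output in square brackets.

/n/ before /k/ (velar) → [ŋ]
/m/ before /t/ (alveolar) → [n]

[tiŋk#anteθ]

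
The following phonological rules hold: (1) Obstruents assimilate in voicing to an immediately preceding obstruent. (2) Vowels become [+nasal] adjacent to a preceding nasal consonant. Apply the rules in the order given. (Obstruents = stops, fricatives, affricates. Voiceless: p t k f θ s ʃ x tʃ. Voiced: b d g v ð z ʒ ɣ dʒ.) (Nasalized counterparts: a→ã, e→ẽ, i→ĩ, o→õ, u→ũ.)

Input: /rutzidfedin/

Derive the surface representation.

[rutsidvedin]

Rule 1: /z/ after /t/ (voiceless) → [s]
Rule 1: /f/ after /d/ (voiced) → [v]
After rule 1: rutsidvedin
Rule 2: no segment meets the rule's conditions; no change.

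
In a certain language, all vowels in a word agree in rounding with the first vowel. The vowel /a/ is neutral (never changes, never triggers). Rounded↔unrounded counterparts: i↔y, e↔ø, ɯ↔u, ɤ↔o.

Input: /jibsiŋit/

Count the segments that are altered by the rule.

No segment meets the rule's conditions.

0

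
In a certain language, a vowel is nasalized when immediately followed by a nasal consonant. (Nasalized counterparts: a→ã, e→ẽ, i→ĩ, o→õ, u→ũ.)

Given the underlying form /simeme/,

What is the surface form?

/i/ before nasal /m/ → [ĩ]
/e/ before nasal /m/ → [ẽ]

[sĩmẽme]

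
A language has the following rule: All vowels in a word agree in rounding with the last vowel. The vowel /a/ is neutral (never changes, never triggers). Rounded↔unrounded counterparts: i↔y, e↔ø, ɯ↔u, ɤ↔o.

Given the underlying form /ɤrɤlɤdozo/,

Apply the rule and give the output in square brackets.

/ɤ/ harmonizes with /o/ ([+round]) → [o]
/ɤ/ harmonizes with /o/ ([+round]) → [o]
/ɤ/ harmonizes with /o/ ([+round]) → [o]

[orolodozo]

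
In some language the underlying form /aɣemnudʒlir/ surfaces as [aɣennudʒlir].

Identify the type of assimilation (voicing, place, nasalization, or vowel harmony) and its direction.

/m/→[n].
Each target copies a feature from the following segment, so the direction is regressive.

place assimilation, regressive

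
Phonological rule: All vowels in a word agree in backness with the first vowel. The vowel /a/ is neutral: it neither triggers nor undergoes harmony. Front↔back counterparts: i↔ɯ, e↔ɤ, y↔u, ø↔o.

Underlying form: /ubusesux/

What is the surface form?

/e/ harmonizes with /u/ ([+back]) → [ɤ]

[ubusɤsux]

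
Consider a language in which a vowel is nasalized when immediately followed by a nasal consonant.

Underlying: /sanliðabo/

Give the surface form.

/a/ before nasal /n/ → [ã]

[sãnliðabo]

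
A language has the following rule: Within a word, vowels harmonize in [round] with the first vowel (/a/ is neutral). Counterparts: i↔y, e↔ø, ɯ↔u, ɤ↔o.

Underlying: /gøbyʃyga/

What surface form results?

no segment meets the rule's conditions; no change.

[gøbyʃyga]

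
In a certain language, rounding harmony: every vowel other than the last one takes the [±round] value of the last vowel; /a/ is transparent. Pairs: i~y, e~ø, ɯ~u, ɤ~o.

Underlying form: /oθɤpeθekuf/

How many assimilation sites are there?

/ɤ/ harmonizes with /u/ ([+round]) → [o]
/e/ harmonizes with /u/ ([+round]) → [ø]
/e/ harmonizes with /u/ ([+round]) → [ø]
3 segments change.

3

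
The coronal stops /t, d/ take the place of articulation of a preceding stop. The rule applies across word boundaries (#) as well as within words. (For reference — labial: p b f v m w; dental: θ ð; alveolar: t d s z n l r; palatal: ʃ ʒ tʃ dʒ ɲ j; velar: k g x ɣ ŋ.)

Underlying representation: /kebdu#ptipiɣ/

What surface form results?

/d/ after /b/ (labial) → [b]
/t/ after /p/ (labial) → [p]

[kebbu#ppipiɣ]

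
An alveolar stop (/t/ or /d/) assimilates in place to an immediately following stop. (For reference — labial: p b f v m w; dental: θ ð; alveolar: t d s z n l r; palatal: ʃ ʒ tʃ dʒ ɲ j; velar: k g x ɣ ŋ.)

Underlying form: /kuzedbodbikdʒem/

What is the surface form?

/d/ before /b/ (labial) → [b]
/d/ before /b/ (labial) → [b]

[kuzebbobbikdʒem]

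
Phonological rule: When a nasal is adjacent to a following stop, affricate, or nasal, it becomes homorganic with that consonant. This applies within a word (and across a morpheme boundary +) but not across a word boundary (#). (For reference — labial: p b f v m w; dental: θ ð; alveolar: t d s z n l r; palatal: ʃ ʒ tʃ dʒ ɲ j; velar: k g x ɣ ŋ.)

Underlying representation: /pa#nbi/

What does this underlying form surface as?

/n/ before /b/ (labial) → [m]

[pa#mbi]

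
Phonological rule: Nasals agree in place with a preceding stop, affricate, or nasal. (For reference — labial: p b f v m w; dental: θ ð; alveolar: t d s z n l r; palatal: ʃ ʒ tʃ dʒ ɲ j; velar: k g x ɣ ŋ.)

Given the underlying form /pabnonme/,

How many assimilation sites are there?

/n/ after /b/ (labial) → [m]
/m/ after /n/ (alveolar) → [n]
2 segments change.

2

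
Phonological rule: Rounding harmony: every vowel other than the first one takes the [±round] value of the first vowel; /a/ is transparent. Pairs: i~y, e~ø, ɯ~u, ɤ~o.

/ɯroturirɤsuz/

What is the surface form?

[ɯrɤtɯrirɤsɯz]

/o/ harmonizes with /ɯ/ ([-round]) → [ɤ]
/u/ harmonizes with /ɯ/ ([-round]) → [ɯ]
/u/ harmonizes with /ɯ/ ([-round]) → [ɯ]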